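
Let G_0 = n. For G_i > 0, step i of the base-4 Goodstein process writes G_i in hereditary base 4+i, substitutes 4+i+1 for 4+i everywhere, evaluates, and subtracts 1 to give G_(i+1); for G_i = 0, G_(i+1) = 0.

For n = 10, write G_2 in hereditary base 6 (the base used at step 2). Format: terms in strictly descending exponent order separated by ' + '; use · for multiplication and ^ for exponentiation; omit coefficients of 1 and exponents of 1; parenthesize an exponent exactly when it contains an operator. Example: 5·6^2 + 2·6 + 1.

step 0: 10 = 2·4 + 2; sub 5 for 4: 2·5 + 2; = 12; G_1 = 12−1 = 11
step 1: 11 = 2·5 + 1; sub 6 for 5: 2·6 + 1; = 13; G_2 = 13−1 = 12
step 2: 12 = 2·6; sub 7 for 6: 2·7; = 14; G_3 = 14−1 = 13

2·6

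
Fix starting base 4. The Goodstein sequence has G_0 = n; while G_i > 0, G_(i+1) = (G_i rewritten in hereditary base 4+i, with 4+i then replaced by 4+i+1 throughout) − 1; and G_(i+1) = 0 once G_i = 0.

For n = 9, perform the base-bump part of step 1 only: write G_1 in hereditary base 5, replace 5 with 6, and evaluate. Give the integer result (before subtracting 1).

step 0: 9 = 2·4 + 1; sub 5 for 4: 2·5 + 1; = 11; G_1 = 11−1 = 10
step 1: 10 = 2·5; sub 6 for 5: 2·6; = 12; G_2 = 12−1 = 11

12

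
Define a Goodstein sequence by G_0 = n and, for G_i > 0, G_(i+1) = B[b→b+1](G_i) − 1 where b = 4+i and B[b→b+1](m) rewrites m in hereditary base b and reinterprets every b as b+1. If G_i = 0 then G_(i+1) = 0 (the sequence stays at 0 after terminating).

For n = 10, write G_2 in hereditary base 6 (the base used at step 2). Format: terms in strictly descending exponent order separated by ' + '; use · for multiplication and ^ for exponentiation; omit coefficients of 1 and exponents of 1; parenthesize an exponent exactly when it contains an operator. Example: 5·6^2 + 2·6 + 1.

2·6

i=0: 10 = 2·4 + 2 (b=4); 4→5: 2·5 + 2 = 12; 12−1 = 11
i=1: 11 = 2·5 + 1 (b=5); 5→6: 2·6 + 1 = 13; 13−1 = 12
i=2: 12 = 2·6 (b=6); 6→7: 2·7 = 14; 14−1 = 13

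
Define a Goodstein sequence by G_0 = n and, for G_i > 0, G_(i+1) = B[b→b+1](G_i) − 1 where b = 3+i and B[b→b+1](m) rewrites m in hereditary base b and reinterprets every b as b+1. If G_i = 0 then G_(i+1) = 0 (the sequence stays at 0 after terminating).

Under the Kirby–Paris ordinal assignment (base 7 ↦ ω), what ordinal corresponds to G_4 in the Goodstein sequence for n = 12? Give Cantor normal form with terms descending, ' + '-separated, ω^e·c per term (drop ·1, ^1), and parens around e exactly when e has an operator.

ω^2

G_0 = 12. HB_3(12) = 3^2 + 3. Bump = 20. G_1 = 19.
G_1 = 19. HB_4(19) = 4^2 + 3. Bump = 28. G_2 = 27.
G_2 = 27. HB_5(27) = 5^2 + 2. Bump = 38. G_3 = 37.
G_3 = 37. HB_6(37) = 6^2 + 1. Bump = 50. G_4 = 49.
G_4 = 49. HB_7(49) = 7^2. Bump = 64. G_5 = 63.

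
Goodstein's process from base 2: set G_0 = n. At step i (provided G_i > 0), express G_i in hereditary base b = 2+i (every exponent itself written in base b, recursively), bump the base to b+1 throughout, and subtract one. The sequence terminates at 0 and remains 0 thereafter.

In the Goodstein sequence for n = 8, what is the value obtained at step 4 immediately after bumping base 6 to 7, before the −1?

1647196

(0) 8|_2 = 2^(2 + 1) ↦ 3^(3 + 1)|_3 = 81 ⇒ 80
(1) 80|_3 = 2·3^3 + 2·3^2 + 2·3 + 2 ↦ 2·4^4 + 2·4^2 + 2·4 + 2|_4 = 554 ⇒ 553
(2) 553|_4 = 2·4^4 + 2·4^2 + 2·4 + 1 ↦ 2·5^5 + 2·5^2 + 2·5 + 1|_5 = 6311 ⇒ 6310
(3) 6310|_5 = 2·5^5 + 2·5^2 + 2·5 ↦ 2·6^6 + 2·6^2 + 2·6|_6 = 93396 ⇒ 93395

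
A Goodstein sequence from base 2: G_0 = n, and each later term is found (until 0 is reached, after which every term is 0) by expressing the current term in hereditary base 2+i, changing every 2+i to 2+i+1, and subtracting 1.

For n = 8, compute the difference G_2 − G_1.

[0] 8 ≡ 2^(2 + 1) (base 2). Lift 3: 81. −1: 80.
[1] 80 ≡ 2·3^3 + 2·3^2 + 2·3 + 2 (base 3). Lift 4: 554. −1: 553.

473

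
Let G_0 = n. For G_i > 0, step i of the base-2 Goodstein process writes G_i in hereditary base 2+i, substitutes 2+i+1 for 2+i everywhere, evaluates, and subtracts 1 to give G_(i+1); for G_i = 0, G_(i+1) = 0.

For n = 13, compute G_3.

16092

[0] 13 ≡ 2^(2 + 1) + 2^2 + 1 (base 2). Lift 3: 109. −1: 108.
[1] 108 ≡ 3^(3 + 1) + 3^3 (base 3). Lift 4: 1280. −1: 1279.
[2] 1279 ≡ 4^(4 + 1) + 3·4^3 + 3·4^2 + 3·4 + 3 (base 4). Lift 5: 16093. −1: 16092.
[3] 16092 ≡ 5^(5 + 1) + 3·5^3 + 3·5^2 + 3·5 + 2 (base 5). Lift 6: 280712. −1: 280711.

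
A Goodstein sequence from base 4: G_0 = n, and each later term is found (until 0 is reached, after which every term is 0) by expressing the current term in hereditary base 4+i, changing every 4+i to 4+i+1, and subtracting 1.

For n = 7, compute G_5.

6

7 —HB4→ 4 + 3 —bump→ 5 + 3 = 8 —(−1)→ 7
7 —HB5→ 5 + 2 —bump→ 6 + 2 = 8 —(−1)→ 7
7 —HB6→ 6 + 1 —bump→ 7 + 1 = 8 —(−1)→ 7
7 —HB7→ 7 —bump→ 8 = 8 —(−1)→ 7
7 —HB8→ 7 —bump→ 7 = 7 —(−1)→ 6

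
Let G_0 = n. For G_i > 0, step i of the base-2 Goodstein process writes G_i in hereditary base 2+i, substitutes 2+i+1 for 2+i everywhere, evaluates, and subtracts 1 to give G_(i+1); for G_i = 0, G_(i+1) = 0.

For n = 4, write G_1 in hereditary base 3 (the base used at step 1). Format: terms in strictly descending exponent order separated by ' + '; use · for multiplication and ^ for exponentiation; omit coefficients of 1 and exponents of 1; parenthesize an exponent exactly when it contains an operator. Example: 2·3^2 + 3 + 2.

(0) 4|_2 = 2^2 ↦ 3^3|_3 = 27 ⇒ 26
(1) 26|_3 = 2·3^2 + 2·3 + 2 ↦ 2·4^2 + 2·4 + 2|_4 = 42 ⇒ 41

2·3^2 + 2·3 + 2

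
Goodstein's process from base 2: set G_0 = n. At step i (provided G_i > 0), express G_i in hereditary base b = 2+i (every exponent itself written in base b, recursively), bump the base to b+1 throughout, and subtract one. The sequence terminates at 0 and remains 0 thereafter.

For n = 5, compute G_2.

255

G_0=5  [base 2] 2^2 + 1  →[2↦3]→  3^3 + 1 = 28  −1 ⇒ G_1=27
G_1=27  [base 3] 3^3  →[3↦4]→  4^4 = 256  −1 ⇒ G_2=255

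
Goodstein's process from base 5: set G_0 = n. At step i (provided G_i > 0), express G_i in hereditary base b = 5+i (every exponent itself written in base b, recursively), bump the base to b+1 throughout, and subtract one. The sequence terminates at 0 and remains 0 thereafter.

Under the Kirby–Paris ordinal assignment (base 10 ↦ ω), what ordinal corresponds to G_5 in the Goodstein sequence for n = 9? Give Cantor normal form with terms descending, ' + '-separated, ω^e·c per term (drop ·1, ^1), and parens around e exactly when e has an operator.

9

9 —HB5→ 5 + 4 —bump→ 6 + 4 = 10 —(−1)→ 9
9 —HB6→ 6 + 3 —bump→ 7 + 3 = 10 —(−1)→ 9
9 —HB7→ 7 + 2 —bump→ 8 + 2 = 10 —(−1)→ 9
9 —HB8→ 8 + 1 —bump→ 9 + 1 = 10 —(−1)→ 9
9 —HB9→ 9 —bump→ 10 = 10 —(−1)→ 9
9 —HB10→ 9 —bump→ 9 = 9 —(−1)→ 8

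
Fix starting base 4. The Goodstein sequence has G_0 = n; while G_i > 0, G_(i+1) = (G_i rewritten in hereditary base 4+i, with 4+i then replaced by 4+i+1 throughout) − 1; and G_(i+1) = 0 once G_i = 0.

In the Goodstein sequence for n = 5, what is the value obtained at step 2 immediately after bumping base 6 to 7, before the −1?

G_0=5  [base 4] 4 + 1  →[4↦5]→  5 + 1 = 6  −1 ⇒ G_1=5
G_1=5  [base 5] 5  →[5↦6]→  6 = 6  −1 ⇒ G_2=5
G_2=5  [base 6] 5  →[6↦7]→  5 = 5  −1 ⇒ G_3=4

5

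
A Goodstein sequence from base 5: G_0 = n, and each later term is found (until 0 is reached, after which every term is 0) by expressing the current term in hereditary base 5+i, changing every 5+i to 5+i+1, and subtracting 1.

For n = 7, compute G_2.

G_0=7  [base 5] 5 + 2  →[5↦6]→  6 + 2 = 8  −1 ⇒ G_1=7
G_1=7  [base 6] 6 + 1  →[6↦7]→  7 + 1 = 8  −1 ⇒ G_2=7

7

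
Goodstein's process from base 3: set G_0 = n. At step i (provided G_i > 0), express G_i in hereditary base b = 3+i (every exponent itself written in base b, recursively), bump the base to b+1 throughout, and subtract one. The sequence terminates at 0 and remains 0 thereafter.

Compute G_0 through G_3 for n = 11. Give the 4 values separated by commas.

i=0: 11 = 3^2 + 2 (b=3); 3→4: 4^2 + 2 = 18; 18−1 = 17
i=1: 17 = 4^2 + 1 (b=4); 4→5: 5^2 + 1 = 26; 26−1 = 25
i=2: 25 = 5^2 (b=5); 5→6: 6^2 = 36; 36−1 = 35

11, 17, 25, 35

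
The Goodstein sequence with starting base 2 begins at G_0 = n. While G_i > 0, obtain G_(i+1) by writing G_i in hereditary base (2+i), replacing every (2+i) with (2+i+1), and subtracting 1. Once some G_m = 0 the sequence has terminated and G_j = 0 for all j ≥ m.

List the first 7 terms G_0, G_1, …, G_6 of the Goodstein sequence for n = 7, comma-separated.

(0) 7|_2 = 2^2 + 2 + 1 ↦ 3^3 + 3 + 1|_3 = 31 ⇒ 30
(1) 30|_3 = 3^3 + 3 ↦ 4^4 + 4|_4 = 260 ⇒ 259
(2) 259|_4 = 4^4 + 3 ↦ 5^5 + 3|_5 = 3128 ⇒ 3127
(3) 3127|_5 = 5^5 + 2 ↦ 6^6 + 2|_6 = 46658 ⇒ 46657
(4) 46657|_6 = 6^6 + 1 ↦ 7^7 + 1|_7 = 823544 ⇒ 823543
(5) 823543|_7 = 7^7 ↦ 8^8|_8 = 16777216 ⇒ 16777215

7, 30, 259, 3127, 46657, 823543, 16777215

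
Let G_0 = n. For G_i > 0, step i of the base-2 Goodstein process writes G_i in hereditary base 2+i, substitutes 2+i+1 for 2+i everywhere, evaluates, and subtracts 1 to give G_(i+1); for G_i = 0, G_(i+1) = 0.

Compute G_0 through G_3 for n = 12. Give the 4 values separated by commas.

12, 107, 1065, 15685

(0) 12|_2 = 2^(2 + 1) + 2^2 ↦ 3^(3 + 1) + 3^3|_3 = 108 ⇒ 107
(1) 107|_3 = 3^(3 + 1) + 2·3^2 + 2·3 + 2 ↦ 4^(4 + 1) + 2·4^2 + 2·4 + 2|_4 = 1066 ⇒ 1065
(2) 1065|_4 = 4^(4 + 1) + 2·4^2 + 2·4 + 1 ↦ 5^(5 + 1) + 2·5^2 + 2·5 + 1|_5 = 15686 ⇒ 15685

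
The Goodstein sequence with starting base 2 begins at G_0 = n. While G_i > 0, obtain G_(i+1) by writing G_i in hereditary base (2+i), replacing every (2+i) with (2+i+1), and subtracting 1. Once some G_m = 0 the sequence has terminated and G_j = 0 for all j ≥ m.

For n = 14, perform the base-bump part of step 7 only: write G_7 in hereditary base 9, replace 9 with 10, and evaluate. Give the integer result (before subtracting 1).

[0] 14 ≡ 2^(2 + 1) + 2^2 + 2 (base 2). Lift 3: 111. −1: 110.
[1] 110 ≡ 3^(3 + 1) + 3^3 + 2 (base 3). Lift 4: 1282. −1: 1281.
[2] 1281 ≡ 4^(4 + 1) + 4^4 + 1 (base 4). Lift 5: 18751. −1: 18750.
[3] 18750 ≡ 5^(5 + 1) + 5^5 (base 5). Lift 6: 326592. −1: 326591.
[4] 326591 ≡ 6^(6 + 1) + 5·6^5 + 5·6^4 + 5·6^3 + 5·6^2 + 5·6 + 5 (base 6). Lift 7: 5862841. −1: 5862840.
[5] 5862840 ≡ 7^(7 + 1) + 5·7^5 + 5·7^4 + 5·7^3 + 5·7^2 + 5·7 + 4 (base 7). Lift 8: 134404972. −1: 134404971.
[6] 134404971 ≡ 8^(8 + 1) + 5·8^5 + 5·8^4 + 5·8^3 + 5·8^2 + 5·8 + 3 (base 8). Lift 9: 3487116549. −1: 3487116548.

100000555552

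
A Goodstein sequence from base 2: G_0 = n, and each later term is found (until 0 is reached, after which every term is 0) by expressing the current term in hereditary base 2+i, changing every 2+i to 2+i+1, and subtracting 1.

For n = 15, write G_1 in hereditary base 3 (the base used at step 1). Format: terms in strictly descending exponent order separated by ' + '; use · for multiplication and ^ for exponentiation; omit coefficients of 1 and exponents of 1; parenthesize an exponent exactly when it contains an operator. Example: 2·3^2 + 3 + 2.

3^(3 + 1) + 3^3 + 3

step 0: 15 = 2^(2 + 1) + 2^2 + 2 + 1; sub 3 for 2: 3^(3 + 1) + 3^3 + 3 + 1; = 112; G_1 = 112−1 = 111
step 1: 111 = 3^(3 + 1) + 3^3 + 3; sub 4 for 3: 4^(4 + 1) + 4^4 + 4; = 1284; G_2 = 1284−1 = 1283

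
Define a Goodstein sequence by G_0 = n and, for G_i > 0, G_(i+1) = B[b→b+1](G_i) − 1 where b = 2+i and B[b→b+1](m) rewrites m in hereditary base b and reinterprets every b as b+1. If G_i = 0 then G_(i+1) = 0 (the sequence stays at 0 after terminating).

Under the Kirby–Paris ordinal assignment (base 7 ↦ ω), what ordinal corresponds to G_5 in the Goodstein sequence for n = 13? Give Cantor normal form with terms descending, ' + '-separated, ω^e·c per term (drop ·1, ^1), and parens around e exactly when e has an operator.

G_0 = 13. HB_2(13) = 2^(2 + 1) + 2^2 + 1. Bump = 109. G_1 = 108.
G_1 = 108. HB_3(108) = 3^(3 + 1) + 3^3. Bump = 1280. G_2 = 1279.
G_2 = 1279. HB_4(1279) = 4^(4 + 1) + 3·4^3 + 3·4^2 + 3·4 + 3. Bump = 16093. G_3 = 16092.
G_3 = 16092. HB_5(16092) = 5^(5 + 1) + 3·5^3 + 3·5^2 + 3·5 + 2. Bump = 280712. G_4 = 280711.
G_4 = 280711. HB_6(280711) = 6^(6 + 1) + 3·6^3 + 3·6^2 + 3·6 + 1. Bump = 5765999. G_5 = 5765998.

ω^(ω + 1) + ω^3·3 + ω^2·3 + ω·3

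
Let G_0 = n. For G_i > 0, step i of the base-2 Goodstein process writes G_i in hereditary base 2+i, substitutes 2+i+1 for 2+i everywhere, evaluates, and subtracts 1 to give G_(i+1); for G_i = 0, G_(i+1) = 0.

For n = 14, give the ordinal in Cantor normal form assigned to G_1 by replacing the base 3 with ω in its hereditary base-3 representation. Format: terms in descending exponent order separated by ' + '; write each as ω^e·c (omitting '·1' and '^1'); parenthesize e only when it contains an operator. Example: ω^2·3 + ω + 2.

G_0 = 14. HB_2(14) = 2^(2 + 1) + 2^2 + 2. Bump = 111. G_1 = 110.
G_1 = 110. HB_3(110) = 3^(3 + 1) + 3^3 + 2. Bump = 1282. G_2 = 1281.

ω^(ω + 1) + ω^ω + 2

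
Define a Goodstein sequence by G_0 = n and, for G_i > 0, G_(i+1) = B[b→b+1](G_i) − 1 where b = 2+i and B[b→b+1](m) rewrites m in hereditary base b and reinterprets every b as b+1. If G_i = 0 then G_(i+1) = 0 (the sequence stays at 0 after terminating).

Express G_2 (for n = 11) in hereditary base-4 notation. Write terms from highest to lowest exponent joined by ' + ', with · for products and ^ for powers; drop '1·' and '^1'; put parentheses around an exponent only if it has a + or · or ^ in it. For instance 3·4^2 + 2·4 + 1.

4^(4 + 1) + 3

base 2: 11 = 2^(2 + 1) + 2 + 1; at 3: 3^(3 + 1) + 3 + 1 = 85; next = 84
base 3: 84 = 3^(3 + 1) + 3; at 4: 4^(4 + 1) + 4 = 1028; next = 1027
base 4: 1027 = 4^(4 + 1) + 3; at 5: 5^(5 + 1) + 3 = 15628; next = 15627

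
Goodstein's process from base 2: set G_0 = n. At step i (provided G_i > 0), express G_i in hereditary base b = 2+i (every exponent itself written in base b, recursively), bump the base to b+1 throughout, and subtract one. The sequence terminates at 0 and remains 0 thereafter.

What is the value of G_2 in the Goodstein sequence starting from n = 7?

i=0: 7 = 2^2 + 2 + 1 (b=2); 2→3: 3^3 + 3 + 1 = 31; 31−1 = 30
i=1: 30 = 3^3 + 3 (b=3); 3→4: 4^4 + 4 = 260; 260−1 = 259
i=2: 259 = 4^4 + 3 (b=4); 4→5: 5^5 + 3 = 3128; 3128−1 = 3127

259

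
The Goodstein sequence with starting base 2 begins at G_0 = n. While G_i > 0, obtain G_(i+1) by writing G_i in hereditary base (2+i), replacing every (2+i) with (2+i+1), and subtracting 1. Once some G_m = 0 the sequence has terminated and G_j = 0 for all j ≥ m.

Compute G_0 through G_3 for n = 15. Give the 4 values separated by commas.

15, 111, 1283, 18752

(0) 15|_2 = 2^(2 + 1) + 2^2 + 2 + 1 ↦ 3^(3 + 1) + 3^3 + 3 + 1|_3 = 112 ⇒ 111
(1) 111|_3 = 3^(3 + 1) + 3^3 + 3 ↦ 4^(4 + 1) + 4^4 + 4|_4 = 1284 ⇒ 1283
(2) 1283|_4 = 4^(4 + 1) + 4^4 + 3 ↦ 5^(5 + 1) + 5^5 + 3|_5 = 18753 ⇒ 18752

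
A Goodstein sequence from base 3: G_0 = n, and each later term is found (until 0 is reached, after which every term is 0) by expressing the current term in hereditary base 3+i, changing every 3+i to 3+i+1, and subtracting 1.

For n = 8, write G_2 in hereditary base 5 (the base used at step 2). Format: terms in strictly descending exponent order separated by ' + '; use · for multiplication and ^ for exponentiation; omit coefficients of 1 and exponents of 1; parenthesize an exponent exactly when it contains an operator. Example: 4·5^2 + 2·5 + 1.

2·5

[0] 8 ≡ 2·3 + 2 (base 3). Lift 4: 10. −1: 9.
[1] 9 ≡ 2·4 + 1 (base 4). Lift 5: 11. −1: 10.
[2] 10 ≡ 2·5 (base 5). Lift 6: 12. −1: 11.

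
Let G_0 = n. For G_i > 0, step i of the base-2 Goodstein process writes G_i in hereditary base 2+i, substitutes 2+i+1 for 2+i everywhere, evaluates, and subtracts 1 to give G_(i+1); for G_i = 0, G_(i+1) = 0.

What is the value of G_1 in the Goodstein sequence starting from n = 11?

84

(0) 11|_2 = 2^(2 + 1) + 2 + 1 ↦ 3^(3 + 1) + 3 + 1|_3 = 85 ⇒ 84
(1) 84|_3 = 3^(3 + 1) + 3 ↦ 4^(4 + 1) + 4|_4 = 1028 ⇒ 1027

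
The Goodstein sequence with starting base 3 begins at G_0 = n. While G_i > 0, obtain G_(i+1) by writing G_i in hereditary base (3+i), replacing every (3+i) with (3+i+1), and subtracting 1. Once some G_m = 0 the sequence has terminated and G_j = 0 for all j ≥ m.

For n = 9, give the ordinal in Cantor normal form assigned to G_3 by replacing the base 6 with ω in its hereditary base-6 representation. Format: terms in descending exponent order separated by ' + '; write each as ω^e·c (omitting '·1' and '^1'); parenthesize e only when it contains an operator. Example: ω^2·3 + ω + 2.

ω·3 + 1

base 3: 9 = 3^2; at 4: 4^2 = 16; next = 15
base 4: 15 = 3·4 + 3; at 5: 3·5 + 3 = 18; next = 17
base 5: 17 = 3·5 + 2; at 6: 3·6 + 2 = 20; next = 19
base 6: 19 = 3·6 + 1; at 7: 3·7 + 1 = 22; next = 21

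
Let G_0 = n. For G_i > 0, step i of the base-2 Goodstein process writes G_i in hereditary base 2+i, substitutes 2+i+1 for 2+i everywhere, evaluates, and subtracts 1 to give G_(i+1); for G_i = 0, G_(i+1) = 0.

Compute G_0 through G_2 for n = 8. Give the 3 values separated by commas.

8, 80, 553

step 0: 8 = 2^(2 + 1); sub 3 for 2: 3^(3 + 1); = 81; G_1 = 81−1 = 80
step 1: 80 = 2·3^3 + 2·3^2 + 2·3 + 2; sub 4 for 3: 2·4^4 + 2·4^2 + 2·4 + 2; = 554; G_2 = 554−1 = 553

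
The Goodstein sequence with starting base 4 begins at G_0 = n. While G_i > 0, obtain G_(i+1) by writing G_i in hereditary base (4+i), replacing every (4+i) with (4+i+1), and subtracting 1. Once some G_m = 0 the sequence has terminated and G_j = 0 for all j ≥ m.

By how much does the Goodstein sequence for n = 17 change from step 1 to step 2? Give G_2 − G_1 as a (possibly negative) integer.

10

17 —HB4→ 4^2 + 1 —bump→ 5^2 + 1 = 26 —(−1)→ 25
25 —HB5→ 5^2 —bump→ 6^2 = 36 —(−1)→ 35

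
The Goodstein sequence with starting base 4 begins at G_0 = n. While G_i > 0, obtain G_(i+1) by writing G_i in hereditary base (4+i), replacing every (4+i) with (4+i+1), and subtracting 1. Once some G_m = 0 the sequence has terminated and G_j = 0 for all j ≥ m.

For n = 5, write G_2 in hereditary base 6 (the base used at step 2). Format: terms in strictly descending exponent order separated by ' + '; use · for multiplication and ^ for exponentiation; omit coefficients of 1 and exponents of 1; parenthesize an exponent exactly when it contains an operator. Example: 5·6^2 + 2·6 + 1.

5

5 —HB4→ 4 + 1 —bump→ 5 + 1 = 6 —(−1)→ 5
5 —HB5→ 5 —bump→ 6 = 6 —(−1)→ 5
5 —HB6→ 5 —bump→ 5 = 5 —(−1)→ 4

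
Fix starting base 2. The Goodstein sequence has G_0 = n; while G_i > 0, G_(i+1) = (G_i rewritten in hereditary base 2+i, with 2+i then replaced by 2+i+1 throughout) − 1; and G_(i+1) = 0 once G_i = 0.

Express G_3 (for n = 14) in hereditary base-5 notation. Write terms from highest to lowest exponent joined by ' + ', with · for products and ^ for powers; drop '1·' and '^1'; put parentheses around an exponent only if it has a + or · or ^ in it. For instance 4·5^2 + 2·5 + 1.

[0] 14 ≡ 2^(2 + 1) + 2^2 + 2 (base 2). Lift 3: 111. −1: 110.
[1] 110 ≡ 3^(3 + 1) + 3^3 + 2 (base 3). Lift 4: 1282. −1: 1281.
[2] 1281 ≡ 4^(4 + 1) + 4^4 + 1 (base 4). Lift 5: 18751. −1: 18750.

5^(5 + 1) + 5^5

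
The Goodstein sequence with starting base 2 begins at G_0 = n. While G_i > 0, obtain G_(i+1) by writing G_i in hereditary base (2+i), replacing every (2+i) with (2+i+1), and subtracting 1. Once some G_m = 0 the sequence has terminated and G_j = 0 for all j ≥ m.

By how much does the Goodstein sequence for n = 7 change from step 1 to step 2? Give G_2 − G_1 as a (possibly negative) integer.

i=0: 7 = 2^2 + 2 + 1 (b=2); 2→3: 3^3 + 3 + 1 = 31; 31−1 = 30
i=1: 30 = 3^3 + 3 (b=3); 3→4: 4^4 + 4 = 260; 260−1 = 259

229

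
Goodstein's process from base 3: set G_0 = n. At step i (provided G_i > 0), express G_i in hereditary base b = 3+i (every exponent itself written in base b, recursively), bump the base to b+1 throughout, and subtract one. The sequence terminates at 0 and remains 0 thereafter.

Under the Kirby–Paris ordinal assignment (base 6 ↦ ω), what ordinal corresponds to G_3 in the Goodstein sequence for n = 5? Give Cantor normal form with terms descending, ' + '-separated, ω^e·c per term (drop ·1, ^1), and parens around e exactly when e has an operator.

G_0 = 5. HB_3(5) = 3 + 2. Bump = 6. G_1 = 5.
G_1 = 5. HB_4(5) = 4 + 1. Bump = 6. G_2 = 5.
G_2 = 5. HB_5(5) = 5. Bump = 6. G_3 = 5.

5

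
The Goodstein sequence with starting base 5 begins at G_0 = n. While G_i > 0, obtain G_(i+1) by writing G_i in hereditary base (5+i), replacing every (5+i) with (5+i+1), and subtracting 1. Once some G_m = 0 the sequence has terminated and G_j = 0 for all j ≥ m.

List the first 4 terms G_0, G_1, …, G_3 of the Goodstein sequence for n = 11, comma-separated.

11, 12, 13, 13

11 —HB5→ 2·5 + 1 —bump→ 2·6 + 1 = 13 —(−1)→ 12
12 —HB6→ 2·6 —bump→ 2·7 = 14 —(−1)→ 13
13 —HB7→ 7 + 6 —bump→ 8 + 6 = 14 —(−1)→ 13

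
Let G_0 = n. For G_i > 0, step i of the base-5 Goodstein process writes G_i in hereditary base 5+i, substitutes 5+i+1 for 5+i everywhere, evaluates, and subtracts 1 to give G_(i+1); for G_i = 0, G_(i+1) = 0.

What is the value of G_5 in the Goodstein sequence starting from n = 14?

[0] 14 ≡ 2·5 + 4 (base 5). Lift 6: 16. −1: 15.
[1] 15 ≡ 2·6 + 3 (base 6). Lift 7: 17. −1: 16.
[2] 16 ≡ 2·7 + 2 (base 7). Lift 8: 18. −1: 17.
[3] 17 ≡ 2·8 + 1 (base 8). Lift 9: 19. −1: 18.
[4] 18 ≡ 2·9 (base 9). Lift 10: 20. −1: 19.
[5] 19 ≡ 10 + 9 (base 10). Lift 11: 20. −1: 19.

19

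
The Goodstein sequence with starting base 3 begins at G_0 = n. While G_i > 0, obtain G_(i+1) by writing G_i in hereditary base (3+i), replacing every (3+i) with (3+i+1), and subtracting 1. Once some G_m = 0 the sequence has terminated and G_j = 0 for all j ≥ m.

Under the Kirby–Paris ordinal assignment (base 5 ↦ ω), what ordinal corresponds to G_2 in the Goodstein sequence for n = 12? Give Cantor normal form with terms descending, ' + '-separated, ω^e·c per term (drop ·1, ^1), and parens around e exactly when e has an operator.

G_0 = 12. HB_3(12) = 3^2 + 3. Bump = 20. G_1 = 19.
G_1 = 19. HB_4(19) = 4^2 + 3. Bump = 28. G_2 = 27.
G_2 = 27. HB_5(27) = 5^2 + 2. Bump = 38. G_3 = 37.

ω^2 + 2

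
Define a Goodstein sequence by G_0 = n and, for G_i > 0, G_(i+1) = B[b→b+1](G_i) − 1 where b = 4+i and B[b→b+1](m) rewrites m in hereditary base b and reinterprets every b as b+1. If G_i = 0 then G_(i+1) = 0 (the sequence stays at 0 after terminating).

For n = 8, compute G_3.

i=0: 8 = 2·4 (b=4); 4→5: 2·5 = 10; 10−1 = 9
i=1: 9 = 5 + 4 (b=5); 5→6: 6 + 4 = 10; 10−1 = 9
i=2: 9 = 6 + 3 (b=6); 6→7: 7 + 3 = 10; 10−1 = 9

9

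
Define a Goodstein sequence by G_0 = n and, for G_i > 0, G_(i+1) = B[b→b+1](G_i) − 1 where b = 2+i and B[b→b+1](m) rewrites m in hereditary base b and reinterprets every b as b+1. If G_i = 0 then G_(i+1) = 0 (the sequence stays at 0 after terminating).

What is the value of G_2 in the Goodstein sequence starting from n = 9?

step 0: 9 = 2^(2 + 1) + 1; sub 3 for 2: 3^(3 + 1) + 1; = 82; G_1 = 82−1 = 81
step 1: 81 = 3^(3 + 1); sub 4 for 3: 4^(4 + 1); = 1024; G_2 = 1024−1 = 1023
step 2: 1023 = 3·4^4 + 3·4^3 + 3·4^2 + 3·4 + 3; sub 5 for 4: 3·5^5 + 3·5^3 + 3·5^2 + 3·5 + 3; = 9843; G_3 = 9843−1 = 9842

1023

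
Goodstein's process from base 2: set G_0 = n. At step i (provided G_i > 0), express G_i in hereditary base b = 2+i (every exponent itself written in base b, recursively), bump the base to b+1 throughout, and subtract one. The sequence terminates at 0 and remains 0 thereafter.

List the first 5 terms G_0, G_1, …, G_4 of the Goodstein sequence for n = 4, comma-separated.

4, 26, 41, 60, 83

i=0: 4 = 2^2 (b=2); 2→3: 3^3 = 27; 27−1 = 26
i=1: 26 = 2·3^2 + 2·3 + 2 (b=3); 3→4: 2·4^2 + 2·4 + 2 = 42; 42−1 = 41
i=2: 41 = 2·4^2 + 2·4 + 1 (b=4); 4→5: 2·5^2 + 2·5 + 1 = 61; 61−1 = 60
i=3: 60 = 2·5^2 + 2·5 (b=5); 5→6: 2·6^2 + 2·6 = 84; 84−1 = 83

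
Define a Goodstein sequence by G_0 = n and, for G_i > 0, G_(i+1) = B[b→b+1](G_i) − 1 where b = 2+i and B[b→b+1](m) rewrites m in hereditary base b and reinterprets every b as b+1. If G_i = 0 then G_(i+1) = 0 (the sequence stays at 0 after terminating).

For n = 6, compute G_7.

6 —HB2→ 2^2 + 2 —bump→ 3^3 + 3 = 30 —(−1)→ 29
29 —HB3→ 3^3 + 2 —bump→ 4^4 + 2 = 258 —(−1)→ 257
257 —HB4→ 4^4 + 1 —bump→ 5^5 + 1 = 3126 —(−1)→ 3125
3125 —HB5→ 5^5 —bump→ 6^6 = 46656 —(−1)→ 46655
46655 —HB6→ 5·6^5 + 5·6^4 + 5·6^3 + 5·6^2 + 5·6 + 5 —bump→ 5·7^5 + 5·7^4 + 5·7^3 + 5·7^2 + 5·7 + 5 = 98040 —(−1)→ 98039
98039 —HB7→ 5·7^5 + 5·7^4 + 5·7^3 + 5·7^2 + 5·7 + 4 —bump→ 5·8^5 + 5·8^4 + 5·8^3 + 5·8^2 + 5·8 + 4 = 187244 —(−1)→ 187243
187243 —HB8→ 5·8^5 + 5·8^4 + 5·8^3 + 5·8^2 + 5·8 + 3 —bump→ 5·9^5 + 5·9^4 + 5·9^3 + 5·9^2 + 5·9 + 3 = 332148 —(−1)→ 332147

332147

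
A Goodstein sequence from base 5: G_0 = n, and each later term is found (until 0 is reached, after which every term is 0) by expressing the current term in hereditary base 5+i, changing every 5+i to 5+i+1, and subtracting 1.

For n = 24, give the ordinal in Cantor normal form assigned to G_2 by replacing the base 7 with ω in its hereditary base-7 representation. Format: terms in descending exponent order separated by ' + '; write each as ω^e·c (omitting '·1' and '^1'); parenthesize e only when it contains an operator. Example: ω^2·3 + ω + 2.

(0) 24|_5 = 4·5 + 4 ↦ 4·6 + 4|_6 = 28 ⇒ 27
(1) 27|_6 = 4·6 + 3 ↦ 4·7 + 3|_7 = 31 ⇒ 30
(2) 30|_7 = 4·7 + 2 ↦ 4·8 + 2|_8 = 34 ⇒ 33

ω·4 + 2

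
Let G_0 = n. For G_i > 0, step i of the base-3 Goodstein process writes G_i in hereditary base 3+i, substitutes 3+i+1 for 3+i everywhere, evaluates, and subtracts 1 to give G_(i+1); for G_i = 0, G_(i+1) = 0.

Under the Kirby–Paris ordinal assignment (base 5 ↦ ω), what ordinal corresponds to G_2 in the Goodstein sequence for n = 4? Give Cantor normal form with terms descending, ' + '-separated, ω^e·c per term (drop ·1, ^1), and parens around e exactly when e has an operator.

step 0: 4 = 3 + 1; sub 4 for 3: 4 + 1; = 5; G_1 = 5−1 = 4
step 1: 4 = 4; sub 5 for 4: 5; = 5; G_2 = 5−1 = 4

4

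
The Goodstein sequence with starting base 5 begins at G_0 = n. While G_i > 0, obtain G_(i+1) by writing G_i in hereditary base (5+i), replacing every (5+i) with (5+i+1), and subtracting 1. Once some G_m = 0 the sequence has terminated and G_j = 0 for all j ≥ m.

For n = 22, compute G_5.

G_0=22  [base 5] 4·5 + 2  →[5↦6]→  4·6 + 2 = 26  −1 ⇒ G_1=25
G_1=25  [base 6] 4·6 + 1  →[6↦7]→  4·7 + 1 = 29  −1 ⇒ G_2=28
G_2=28  [base 7] 4·7  →[7↦8]→  4·8 = 32  −1 ⇒ G_3=31
G_3=31  [base 8] 3·8 + 7  →[8↦9]→  3·9 + 7 = 34  −1 ⇒ G_4=33
G_4=33  [base 9] 3·9 + 6  →[9↦10]→  3·10 + 6 = 36  −1 ⇒ G_5=35

35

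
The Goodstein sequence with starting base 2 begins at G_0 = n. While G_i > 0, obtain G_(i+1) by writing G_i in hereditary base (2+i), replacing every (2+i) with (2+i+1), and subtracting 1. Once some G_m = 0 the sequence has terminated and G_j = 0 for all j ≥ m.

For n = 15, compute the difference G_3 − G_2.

17469

(0) 15|_2 = 2^(2 + 1) + 2^2 + 2 + 1 ↦ 3^(3 + 1) + 3^3 + 3 + 1|_3 = 112 ⇒ 111
(1) 111|_3 = 3^(3 + 1) + 3^3 + 3 ↦ 4^(4 + 1) + 4^4 + 4|_4 = 1284 ⇒ 1283
(2) 1283|_4 = 4^(4 + 1) + 4^4 + 3 ↦ 5^(5 + 1) + 5^5 + 3|_5 = 18753 ⇒ 18752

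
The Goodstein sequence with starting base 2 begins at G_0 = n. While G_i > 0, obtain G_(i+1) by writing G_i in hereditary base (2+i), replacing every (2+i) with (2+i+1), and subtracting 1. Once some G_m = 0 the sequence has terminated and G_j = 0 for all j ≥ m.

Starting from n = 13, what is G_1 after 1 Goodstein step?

13 —HB2→ 2^(2 + 1) + 2^2 + 1 —bump→ 3^(3 + 1) + 3^3 + 1 = 109 —(−1)→ 108
108 —HB3→ 3^(3 + 1) + 3^3 —bump→ 4^(4 + 1) + 4^4 = 1280 —(−1)→ 1279

108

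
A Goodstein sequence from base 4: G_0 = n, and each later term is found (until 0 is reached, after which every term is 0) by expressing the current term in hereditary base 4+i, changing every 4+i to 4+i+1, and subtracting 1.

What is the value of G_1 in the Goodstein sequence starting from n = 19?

27

G_0 = 19. HB_4(19) = 4^2 + 3. Bump = 28. G_1 = 27.
G_1 = 27. HB_5(27) = 5^2 + 2. Bump = 38. G_2 = 37.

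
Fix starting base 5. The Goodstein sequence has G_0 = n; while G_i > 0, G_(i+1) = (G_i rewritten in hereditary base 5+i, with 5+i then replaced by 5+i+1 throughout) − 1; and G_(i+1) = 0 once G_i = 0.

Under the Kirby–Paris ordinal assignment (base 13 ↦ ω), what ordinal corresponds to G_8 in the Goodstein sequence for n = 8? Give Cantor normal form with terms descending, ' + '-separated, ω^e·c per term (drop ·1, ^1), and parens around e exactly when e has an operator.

4

base 5: 8 = 5 + 3; at 6: 6 + 3 = 9; next = 8
base 6: 8 = 6 + 2; at 7: 7 + 2 = 9; next = 8
base 7: 8 = 7 + 1; at 8: 8 + 1 = 9; next = 8
base 8: 8 = 8; at 9: 9 = 9; next = 8
base 9: 8 = 8; at 10: 8 = 8; next = 7
base 10: 7 = 7; at 11: 7 = 7; next = 6
base 11: 6 = 6; at 12: 6 = 6; next = 5
base 12: 5 = 5; at 13: 5 = 5; next = 4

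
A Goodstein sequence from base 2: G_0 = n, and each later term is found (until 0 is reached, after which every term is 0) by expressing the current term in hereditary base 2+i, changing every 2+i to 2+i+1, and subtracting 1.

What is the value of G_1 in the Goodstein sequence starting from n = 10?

(0) 10|_2 = 2^(2 + 1) + 2 ↦ 3^(3 + 1) + 3|_3 = 84 ⇒ 83
(1) 83|_3 = 3^(3 + 1) + 2 ↦ 4^(4 + 1) + 2|_4 = 1026 ⇒ 1025

83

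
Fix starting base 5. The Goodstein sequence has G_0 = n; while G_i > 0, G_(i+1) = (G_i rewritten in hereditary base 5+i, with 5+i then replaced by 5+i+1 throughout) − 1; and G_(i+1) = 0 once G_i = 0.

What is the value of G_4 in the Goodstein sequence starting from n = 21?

i=0: 21 = 4·5 + 1 (b=5); 5→6: 4·6 + 1 = 25; 25−1 = 24
i=1: 24 = 4·6 (b=6); 6→7: 4·7 = 28; 28−1 = 27
i=2: 27 = 3·7 + 6 (b=7); 7→8: 3·8 + 6 = 30; 30−1 = 29
i=3: 29 = 3·8 + 5 (b=8); 8→9: 3·9 + 5 = 32; 32−1 = 31
i=4: 31 = 3·9 + 4 (b=9); 9→10: 3·10 + 4 = 34; 34−1 = 33

31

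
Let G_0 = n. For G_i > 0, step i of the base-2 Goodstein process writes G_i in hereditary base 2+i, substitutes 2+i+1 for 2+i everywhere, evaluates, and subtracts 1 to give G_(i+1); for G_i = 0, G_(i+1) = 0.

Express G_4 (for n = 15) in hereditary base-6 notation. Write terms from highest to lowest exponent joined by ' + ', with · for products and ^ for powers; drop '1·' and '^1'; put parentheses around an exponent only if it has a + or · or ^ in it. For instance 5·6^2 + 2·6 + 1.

(0) 15|_2 = 2^(2 + 1) + 2^2 + 2 + 1 ↦ 3^(3 + 1) + 3^3 + 3 + 1|_3 = 112 ⇒ 111
(1) 111|_3 = 3^(3 + 1) + 3^3 + 3 ↦ 4^(4 + 1) + 4^4 + 4|_4 = 1284 ⇒ 1283
(2) 1283|_4 = 4^(4 + 1) + 4^4 + 3 ↦ 5^(5 + 1) + 5^5 + 3|_5 = 18753 ⇒ 18752
(3) 18752|_5 = 5^(5 + 1) + 5^5 + 2 ↦ 6^(6 + 1) + 6^6 + 2|_6 = 326594 ⇒ 326593

6^(6 + 1) + 6^6 + 1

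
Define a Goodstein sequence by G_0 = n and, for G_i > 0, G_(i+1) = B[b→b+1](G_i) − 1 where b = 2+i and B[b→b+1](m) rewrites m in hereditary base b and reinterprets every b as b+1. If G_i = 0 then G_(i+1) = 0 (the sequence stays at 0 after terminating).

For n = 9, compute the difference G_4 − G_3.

130901

G_0 = 9. HB_2(9) = 2^(2 + 1) + 1. Bump = 82. G_1 = 81.
G_1 = 81. HB_3(81) = 3^(3 + 1). Bump = 1024. G_2 = 1023.
G_2 = 1023. HB_4(1023) = 3·4^4 + 3·4^3 + 3·4^2 + 3·4 + 3. Bump = 9843. G_3 = 9842.
G_3 = 9842. HB_5(9842) = 3·5^5 + 3·5^3 + 3·5^2 + 3·5 + 2. Bump = 140744. G_4 = 140743.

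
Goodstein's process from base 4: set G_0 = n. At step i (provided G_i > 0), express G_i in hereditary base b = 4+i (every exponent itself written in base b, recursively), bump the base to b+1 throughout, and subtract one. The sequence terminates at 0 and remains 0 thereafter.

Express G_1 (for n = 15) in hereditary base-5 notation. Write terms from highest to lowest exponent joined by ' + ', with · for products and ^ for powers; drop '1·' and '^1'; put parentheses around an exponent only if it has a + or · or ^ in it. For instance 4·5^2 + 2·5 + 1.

i=0: 15 = 3·4 + 3 (b=4); 4→5: 3·5 + 3 = 18; 18−1 = 17
i=1: 17 = 3·5 + 2 (b=5); 5→6: 3·6 + 2 = 20; 20−1 = 19

3·5 + 2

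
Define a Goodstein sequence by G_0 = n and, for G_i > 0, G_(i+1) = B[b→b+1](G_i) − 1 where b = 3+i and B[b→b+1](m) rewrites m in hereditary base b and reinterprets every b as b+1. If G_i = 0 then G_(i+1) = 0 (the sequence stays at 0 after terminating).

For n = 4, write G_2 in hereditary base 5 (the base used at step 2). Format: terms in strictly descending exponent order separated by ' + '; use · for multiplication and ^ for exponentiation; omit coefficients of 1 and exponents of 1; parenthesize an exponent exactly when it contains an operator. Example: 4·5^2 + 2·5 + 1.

4

[0] 4 ≡ 3 + 1 (base 3). Lift 4: 5. −1: 4.
[1] 4 ≡ 4 (base 4). Lift 5: 5. −1: 4.
[2] 4 ≡ 4 (base 5). Lift 6: 4. −1: 3.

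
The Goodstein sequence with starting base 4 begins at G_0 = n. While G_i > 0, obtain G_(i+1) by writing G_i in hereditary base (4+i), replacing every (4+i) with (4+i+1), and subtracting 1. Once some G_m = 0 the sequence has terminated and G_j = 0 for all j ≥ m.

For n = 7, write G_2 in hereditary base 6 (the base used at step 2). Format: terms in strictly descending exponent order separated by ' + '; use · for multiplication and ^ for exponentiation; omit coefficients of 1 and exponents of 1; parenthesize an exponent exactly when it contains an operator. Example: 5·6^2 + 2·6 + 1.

6 + 1

[0] 7 ≡ 4 + 3 (base 4). Lift 5: 8. −1: 7.
[1] 7 ≡ 5 + 2 (base 5). Lift 6: 8. −1: 7.
[2] 7 ≡ 6 + 1 (base 6). Lift 7: 8. −1: 7.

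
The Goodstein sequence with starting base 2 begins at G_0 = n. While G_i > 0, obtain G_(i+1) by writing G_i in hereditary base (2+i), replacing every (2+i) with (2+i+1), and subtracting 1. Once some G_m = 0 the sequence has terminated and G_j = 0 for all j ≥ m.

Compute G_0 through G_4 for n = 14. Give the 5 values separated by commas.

14, 110, 1281, 18750, 326591

i=0: 14 = 2^(2 + 1) + 2^2 + 2 (b=2); 2→3: 3^(3 + 1) + 3^3 + 3 = 111; 111−1 = 110
i=1: 110 = 3^(3 + 1) + 3^3 + 2 (b=3); 3→4: 4^(4 + 1) + 4^4 + 2 = 1282; 1282−1 = 1281
i=2: 1281 = 4^(4 + 1) + 4^4 + 1 (b=4); 4→5: 5^(5 + 1) + 5^5 + 1 = 18751; 18751−1 = 18750
i=3: 18750 = 5^(5 + 1) + 5^5 (b=5); 5→6: 6^(6 + 1) + 6^6 = 326592; 326592−1 = 326591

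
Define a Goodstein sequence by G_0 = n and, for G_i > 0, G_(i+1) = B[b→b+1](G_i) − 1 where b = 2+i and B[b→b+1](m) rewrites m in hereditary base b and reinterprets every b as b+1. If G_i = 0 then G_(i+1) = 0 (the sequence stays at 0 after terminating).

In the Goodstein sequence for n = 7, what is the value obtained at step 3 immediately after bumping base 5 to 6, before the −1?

i=0: 7 = 2^2 + 2 + 1 (b=2); 2→3: 3^3 + 3 + 1 = 31; 31−1 = 30
i=1: 30 = 3^3 + 3 (b=3); 3→4: 4^4 + 4 = 260; 260−1 = 259
i=2: 259 = 4^4 + 3 (b=4); 4→5: 5^5 + 3 = 3128; 3128−1 = 3127
i=3: 3127 = 5^5 + 2 (b=5); 5→6: 6^6 + 2 = 46658; 46658−1 = 46657

46658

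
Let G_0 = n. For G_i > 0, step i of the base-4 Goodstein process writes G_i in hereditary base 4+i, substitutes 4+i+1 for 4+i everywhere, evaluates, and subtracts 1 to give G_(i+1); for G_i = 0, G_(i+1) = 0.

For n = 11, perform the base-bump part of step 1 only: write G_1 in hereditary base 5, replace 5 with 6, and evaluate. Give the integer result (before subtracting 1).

11 —HB4→ 2·4 + 3 —bump→ 2·5 + 3 = 13 —(−1)→ 12
12 —HB5→ 2·5 + 2 —bump→ 2·6 + 2 = 14 —(−1)→ 13

14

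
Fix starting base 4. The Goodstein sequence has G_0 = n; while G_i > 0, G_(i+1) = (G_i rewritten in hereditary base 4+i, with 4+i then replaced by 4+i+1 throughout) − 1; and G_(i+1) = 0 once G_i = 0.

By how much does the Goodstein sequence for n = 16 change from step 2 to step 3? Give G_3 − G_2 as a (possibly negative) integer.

16 —HB4→ 4^2 —bump→ 5^2 = 25 —(−1)→ 24
24 —HB5→ 4·5 + 4 —bump→ 4·6 + 4 = 28 —(−1)→ 27
27 —HB6→ 4·6 + 3 —bump→ 4·7 + 3 = 31 —(−1)→ 30

3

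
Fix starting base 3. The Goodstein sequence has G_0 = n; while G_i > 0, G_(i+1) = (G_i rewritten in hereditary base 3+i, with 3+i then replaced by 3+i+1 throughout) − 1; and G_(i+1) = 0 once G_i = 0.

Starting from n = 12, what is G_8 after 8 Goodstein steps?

81

step 0: 12 = 3^2 + 3; sub 4 for 3: 4^2 + 4; = 20; G_1 = 20−1 = 19
step 1: 19 = 4^2 + 3; sub 5 for 4: 5^2 + 3; = 28; G_2 = 28−1 = 27
step 2: 27 = 5^2 + 2; sub 6 for 5: 6^2 + 2; = 38; G_3 = 38−1 = 37
step 3: 37 = 6^2 + 1; sub 7 for 6: 7^2 + 1; = 50; G_4 = 50−1 = 49
step 4: 49 = 7^2; sub 8 for 7: 8^2; = 64; G_5 = 64−1 = 63
step 5: 63 = 7·8 + 7; sub 9 for 8: 7·9 + 7; = 70; G_6 = 70−1 = 69
step 6: 69 = 7·9 + 6; sub 10 for 9: 7·10 + 6; = 76; G_7 = 76−1 = 75
step 7: 75 = 7·10 + 5; sub 11 for 10: 7·11 + 5; = 82; G_8 = 82−1 = 81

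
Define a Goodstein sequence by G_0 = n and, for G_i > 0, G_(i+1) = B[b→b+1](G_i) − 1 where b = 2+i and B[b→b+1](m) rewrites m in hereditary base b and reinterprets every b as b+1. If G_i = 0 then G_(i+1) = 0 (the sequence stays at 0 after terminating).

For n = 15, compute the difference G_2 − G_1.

step 0: 15 = 2^(2 + 1) + 2^2 + 2 + 1; sub 3 for 2: 3^(3 + 1) + 3^3 + 3 + 1; = 112; G_1 = 112−1 = 111
step 1: 111 = 3^(3 + 1) + 3^3 + 3; sub 4 for 3: 4^(4 + 1) + 4^4 + 4; = 1284; G_2 = 1284−1 = 1283

1172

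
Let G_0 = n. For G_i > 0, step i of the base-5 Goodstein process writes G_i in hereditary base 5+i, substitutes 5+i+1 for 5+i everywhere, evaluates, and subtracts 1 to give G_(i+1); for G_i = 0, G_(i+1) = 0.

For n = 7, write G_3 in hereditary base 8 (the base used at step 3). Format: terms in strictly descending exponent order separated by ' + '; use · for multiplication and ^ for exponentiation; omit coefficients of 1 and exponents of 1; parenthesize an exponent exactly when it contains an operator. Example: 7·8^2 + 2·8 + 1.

7

step 0: 7 = 5 + 2; sub 6 for 5: 6 + 2; = 8; G_1 = 8−1 = 7
step 1: 7 = 6 + 1; sub 7 for 6: 7 + 1; = 8; G_2 = 8−1 = 7
step 2: 7 = 7; sub 8 for 7: 8; = 8; G_3 = 8−1 = 7
step 3: 7 = 7; sub 9 for 8: 7; = 7; G_4 = 7−1 = 6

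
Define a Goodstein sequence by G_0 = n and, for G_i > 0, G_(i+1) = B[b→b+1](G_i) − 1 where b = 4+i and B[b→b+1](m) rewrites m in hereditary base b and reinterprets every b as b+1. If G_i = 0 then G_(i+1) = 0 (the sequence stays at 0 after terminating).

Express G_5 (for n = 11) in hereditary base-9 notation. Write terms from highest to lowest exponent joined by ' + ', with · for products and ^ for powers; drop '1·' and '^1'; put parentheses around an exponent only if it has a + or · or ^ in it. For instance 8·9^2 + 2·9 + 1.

9 + 6

step 0: 11 = 2·4 + 3; sub 5 for 4: 2·5 + 3; = 13; G_1 = 13−1 = 12
step 1: 12 = 2·5 + 2; sub 6 for 5: 2·6 + 2; = 14; G_2 = 14−1 = 13
step 2: 13 = 2·6 + 1; sub 7 for 6: 2·7 + 1; = 15; G_3 = 15−1 = 14
step 3: 14 = 2·7; sub 8 for 7: 2·8; = 16; G_4 = 16−1 = 15
step 4: 15 = 8 + 7; sub 9 for 8: 9 + 7; = 16; G_5 = 16−1 = 15
step 5: 15 = 9 + 6; sub 10 for 9: 10 + 6; = 16; G_6 = 16−1 = 15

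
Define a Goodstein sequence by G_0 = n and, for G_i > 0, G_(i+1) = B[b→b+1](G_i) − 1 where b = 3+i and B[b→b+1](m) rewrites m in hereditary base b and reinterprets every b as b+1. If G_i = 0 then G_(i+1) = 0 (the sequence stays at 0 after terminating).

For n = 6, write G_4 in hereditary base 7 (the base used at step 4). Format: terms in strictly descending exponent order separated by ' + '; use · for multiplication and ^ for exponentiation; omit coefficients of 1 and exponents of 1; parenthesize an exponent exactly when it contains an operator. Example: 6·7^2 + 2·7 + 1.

i=0: 6 = 2·3 (b=3); 3→4: 2·4 = 8; 8−1 = 7
i=1: 7 = 4 + 3 (b=4); 4→5: 5 + 3 = 8; 8−1 = 7
i=2: 7 = 5 + 2 (b=5); 5→6: 6 + 2 = 8; 8−1 = 7
i=3: 7 = 6 + 1 (b=6); 6→7: 7 + 1 = 8; 8−1 = 7

7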